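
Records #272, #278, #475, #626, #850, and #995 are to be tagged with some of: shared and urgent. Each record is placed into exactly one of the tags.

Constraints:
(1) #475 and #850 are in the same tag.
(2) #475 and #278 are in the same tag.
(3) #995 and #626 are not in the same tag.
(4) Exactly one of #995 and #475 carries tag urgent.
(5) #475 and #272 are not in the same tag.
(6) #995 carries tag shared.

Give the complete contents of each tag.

shared = {#272, #995}; urgent = {#278, #475, #626, #850}

From (6): #995 ∈ shared.
(3): #626 ∉ shared.
(4) (exactly one): #475 ∈ urgent.
(5): #272 ∉ urgent.
Only one tag left: #272 ∈ shared.
Only one tag left: #626 ∈ urgent.
(1): #850 matches #475: #850 ∉ shared.
(1): #850 matches #475: #850 ∈ urgent.
(2): #278 matches #475: #278 ∉ shared.
(2): #278 matches #475: #278 ∈ urgent.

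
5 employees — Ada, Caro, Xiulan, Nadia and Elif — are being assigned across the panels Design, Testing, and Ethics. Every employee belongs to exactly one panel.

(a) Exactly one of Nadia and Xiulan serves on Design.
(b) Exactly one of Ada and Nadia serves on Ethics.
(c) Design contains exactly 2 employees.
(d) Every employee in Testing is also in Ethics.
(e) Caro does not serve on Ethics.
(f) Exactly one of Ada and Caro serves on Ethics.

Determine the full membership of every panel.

Design = {Caro, Nadia}; Testing = {}; Ethics = {Ada, Elif, Xiulan}

From (e): Caro ∉ Ethics.
(d) contrapositive: Caro ∉ Testing.
(f) (exactly one): Ada ∈ Ethics.
Only one panel left: Caro ∈ Design.
(b) (exactly one): Nadia ∉ Ethics.
(d) contrapositive: Nadia ∉ Testing.
Only one panel left: Nadia ∈ Design.
(a) (exactly one): Xiulan ∉ Design.
(c): Design already has 2, so the rest are out.
Suppose Xiulan ∈ Testing: no assignment then satisfies all the clues, so Xiulan ∉ Testing.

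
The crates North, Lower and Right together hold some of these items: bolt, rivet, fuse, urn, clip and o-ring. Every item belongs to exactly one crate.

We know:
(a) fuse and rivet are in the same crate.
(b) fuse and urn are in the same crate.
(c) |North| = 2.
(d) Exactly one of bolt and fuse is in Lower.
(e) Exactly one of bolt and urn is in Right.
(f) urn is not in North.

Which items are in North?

North = {clip, o-ring}

From (f): urn ∉ North.
(b): fuse matches urn: fuse ∉ North.
(a): rivet matches fuse: rivet ∉ North.
Suppose bolt ∈ North: no assignment then satisfies all the clues, so bolt ∉ North.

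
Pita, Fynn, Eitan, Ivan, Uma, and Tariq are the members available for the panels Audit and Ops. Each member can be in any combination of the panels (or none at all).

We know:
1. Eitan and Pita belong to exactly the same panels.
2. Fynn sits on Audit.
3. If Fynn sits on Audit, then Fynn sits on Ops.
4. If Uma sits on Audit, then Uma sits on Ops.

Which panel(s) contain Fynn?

Fynn: Audit, Ops

From (2): Fynn ∈ Audit.
(3): Fynn ∈ Ops.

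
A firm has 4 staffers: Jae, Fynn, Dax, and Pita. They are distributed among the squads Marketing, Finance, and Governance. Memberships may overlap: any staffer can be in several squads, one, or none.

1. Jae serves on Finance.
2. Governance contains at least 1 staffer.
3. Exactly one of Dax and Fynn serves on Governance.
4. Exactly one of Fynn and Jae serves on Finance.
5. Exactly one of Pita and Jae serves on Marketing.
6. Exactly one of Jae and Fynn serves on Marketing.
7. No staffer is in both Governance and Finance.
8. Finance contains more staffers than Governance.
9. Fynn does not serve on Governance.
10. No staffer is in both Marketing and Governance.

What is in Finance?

From (1): Jae ∈ Finance.
From (9): Fynn ∉ Governance.
(3) (exactly one): Dax ∈ Governance.
(4) (exactly one): Fynn ∉ Finance.
(7) (disjoint): Jae ∉ Governance.
(7) (disjoint): Dax ∉ Finance.
(10) (disjoint): Dax ∉ Marketing.
Suppose Pita ∉ Finance: no assignment then satisfies all the clues, so Pita ∈ Finance.

Finance = {Jae, Pita}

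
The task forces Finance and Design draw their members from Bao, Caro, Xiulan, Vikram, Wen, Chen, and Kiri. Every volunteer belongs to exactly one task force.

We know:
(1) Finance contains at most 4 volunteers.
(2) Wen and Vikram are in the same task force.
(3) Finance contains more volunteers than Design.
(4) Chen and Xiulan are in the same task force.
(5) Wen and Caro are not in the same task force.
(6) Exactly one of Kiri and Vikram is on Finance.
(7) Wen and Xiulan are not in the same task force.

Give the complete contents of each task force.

Finance = {Caro, Chen, Kiri, Xiulan}; Design = {Bao, Vikram, Wen}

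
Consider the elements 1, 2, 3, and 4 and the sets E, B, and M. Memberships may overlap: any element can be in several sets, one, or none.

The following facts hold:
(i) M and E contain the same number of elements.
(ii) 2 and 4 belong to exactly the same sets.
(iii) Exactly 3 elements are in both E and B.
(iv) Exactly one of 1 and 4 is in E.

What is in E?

E = {2, 3, 4}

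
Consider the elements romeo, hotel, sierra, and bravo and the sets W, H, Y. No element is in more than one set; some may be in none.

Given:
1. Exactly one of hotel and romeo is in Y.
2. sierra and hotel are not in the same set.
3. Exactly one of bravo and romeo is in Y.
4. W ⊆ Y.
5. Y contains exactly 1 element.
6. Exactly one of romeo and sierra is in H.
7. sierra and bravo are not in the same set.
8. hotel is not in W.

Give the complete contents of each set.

From (8): hotel ∉ W.
Suppose romeo ∈ W: no assignment then satisfies all the clues, so romeo ∉ W.

W = {}; H = {sierra}; Y = {romeo}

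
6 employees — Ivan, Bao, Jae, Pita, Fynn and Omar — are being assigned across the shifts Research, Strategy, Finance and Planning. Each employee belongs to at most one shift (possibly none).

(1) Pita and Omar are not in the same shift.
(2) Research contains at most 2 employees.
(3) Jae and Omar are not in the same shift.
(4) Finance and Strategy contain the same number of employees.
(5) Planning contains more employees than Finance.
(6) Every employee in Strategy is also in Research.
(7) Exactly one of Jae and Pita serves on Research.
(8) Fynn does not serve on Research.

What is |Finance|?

0

From (8): Fynn ∉ Research.
(6) contrapositive: Fynn ∉ Strategy.
Suppose Ivan ∈ Strategy: no assignment then satisfies all the clues, so Ivan ∉ Strategy.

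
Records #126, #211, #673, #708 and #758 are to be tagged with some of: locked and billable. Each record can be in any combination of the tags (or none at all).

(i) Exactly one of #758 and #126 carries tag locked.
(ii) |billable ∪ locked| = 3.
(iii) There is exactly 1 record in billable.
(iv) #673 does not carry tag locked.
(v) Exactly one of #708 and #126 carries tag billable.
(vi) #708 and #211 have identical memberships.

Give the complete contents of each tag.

locked = {#126, #211, #708}; billable = {#126}

From (iv): #673 ∉ locked.
Suppose #126 ∉ locked: no assignment then satisfies all the clues, so #126 ∈ locked.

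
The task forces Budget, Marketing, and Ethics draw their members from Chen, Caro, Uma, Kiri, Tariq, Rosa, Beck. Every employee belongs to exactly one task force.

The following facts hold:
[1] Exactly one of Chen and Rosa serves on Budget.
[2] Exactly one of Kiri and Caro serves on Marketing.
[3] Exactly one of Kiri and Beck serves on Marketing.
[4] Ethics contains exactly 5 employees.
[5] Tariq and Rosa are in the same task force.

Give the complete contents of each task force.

Budget = {Chen}; Marketing = {Kiri}; Ethics = {Beck, Caro, Rosa, Tariq, Uma}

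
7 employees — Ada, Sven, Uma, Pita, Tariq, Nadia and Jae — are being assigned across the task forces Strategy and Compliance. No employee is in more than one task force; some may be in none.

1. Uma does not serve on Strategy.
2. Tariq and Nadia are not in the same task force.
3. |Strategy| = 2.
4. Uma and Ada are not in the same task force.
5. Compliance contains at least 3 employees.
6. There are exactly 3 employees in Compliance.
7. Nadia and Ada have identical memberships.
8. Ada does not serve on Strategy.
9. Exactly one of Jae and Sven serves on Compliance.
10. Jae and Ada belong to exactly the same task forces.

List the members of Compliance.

From (1): Uma ∉ Strategy.
From (8): Ada ∉ Strategy.
(7): Nadia matches Ada: Nadia ∉ Strategy.
(10): Jae matches Ada: Jae ∉ Strategy.
Suppose Ada ∉ Compliance: no assignment then satisfies all the clues, so Ada ∈ Compliance.

Compliance = {Ada, Jae, Nadia}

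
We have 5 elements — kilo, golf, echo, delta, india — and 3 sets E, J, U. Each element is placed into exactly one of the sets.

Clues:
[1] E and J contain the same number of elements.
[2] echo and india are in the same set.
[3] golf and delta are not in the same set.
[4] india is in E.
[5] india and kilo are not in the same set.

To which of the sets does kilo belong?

From (4): india ∈ E.
(2): echo matches india: echo ∈ E.
(5): kilo ∉ E.
Suppose kilo ∉ J: no assignment then satisfies all the clues, so kilo ∈ J.

kilo: J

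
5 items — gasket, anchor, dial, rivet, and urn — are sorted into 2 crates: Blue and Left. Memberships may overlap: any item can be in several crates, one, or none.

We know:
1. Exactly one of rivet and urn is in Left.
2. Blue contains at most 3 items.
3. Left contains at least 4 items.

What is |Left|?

4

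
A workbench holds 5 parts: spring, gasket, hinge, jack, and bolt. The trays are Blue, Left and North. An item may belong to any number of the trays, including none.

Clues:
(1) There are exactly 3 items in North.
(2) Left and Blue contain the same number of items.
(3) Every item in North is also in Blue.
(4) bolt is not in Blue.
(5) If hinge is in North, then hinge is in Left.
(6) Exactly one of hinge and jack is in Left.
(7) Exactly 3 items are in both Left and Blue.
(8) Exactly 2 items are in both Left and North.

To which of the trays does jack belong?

jack: Blue, North

From (4): bolt ∉ Blue.
(3) contrapositive: bolt ∉ North.
Suppose jack ∉ Blue: no assignment then satisfies all the clues, so jack ∈ Blue.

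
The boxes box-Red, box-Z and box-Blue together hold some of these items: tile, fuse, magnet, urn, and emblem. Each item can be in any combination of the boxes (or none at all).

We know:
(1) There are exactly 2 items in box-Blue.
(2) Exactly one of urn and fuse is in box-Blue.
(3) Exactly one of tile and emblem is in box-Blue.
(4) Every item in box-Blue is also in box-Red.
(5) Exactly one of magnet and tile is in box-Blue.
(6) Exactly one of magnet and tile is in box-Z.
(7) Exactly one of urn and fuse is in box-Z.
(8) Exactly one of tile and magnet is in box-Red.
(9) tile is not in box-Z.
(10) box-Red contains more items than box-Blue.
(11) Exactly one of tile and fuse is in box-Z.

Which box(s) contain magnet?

magnet: box-Z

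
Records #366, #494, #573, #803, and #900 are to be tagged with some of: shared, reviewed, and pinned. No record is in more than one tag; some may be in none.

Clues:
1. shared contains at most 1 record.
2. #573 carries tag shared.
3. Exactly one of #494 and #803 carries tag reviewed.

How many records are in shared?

1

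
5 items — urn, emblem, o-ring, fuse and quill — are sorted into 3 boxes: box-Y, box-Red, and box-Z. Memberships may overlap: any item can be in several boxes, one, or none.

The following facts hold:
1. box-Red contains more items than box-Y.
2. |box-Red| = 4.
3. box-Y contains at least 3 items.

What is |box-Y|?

3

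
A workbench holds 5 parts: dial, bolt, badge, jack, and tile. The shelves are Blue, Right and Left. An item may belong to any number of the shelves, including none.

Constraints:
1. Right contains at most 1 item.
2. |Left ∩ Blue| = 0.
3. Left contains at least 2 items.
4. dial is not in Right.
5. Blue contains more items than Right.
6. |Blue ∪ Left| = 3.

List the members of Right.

Right = {}

From (4): dial ∉ Right.
Suppose bolt ∈ Right: no assignment then satisfies all the clues, so bolt ∉ Right.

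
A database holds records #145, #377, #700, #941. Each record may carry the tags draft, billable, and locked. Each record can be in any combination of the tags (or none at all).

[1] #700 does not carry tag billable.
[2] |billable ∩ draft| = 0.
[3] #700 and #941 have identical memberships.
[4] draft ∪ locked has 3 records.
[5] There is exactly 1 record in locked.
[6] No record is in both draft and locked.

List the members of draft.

draft = {#700, #941}

From (1): #700 ∉ billable.
(3): #941 matches #700: #941 ∉ billable.
Suppose #145 ∈ draft: no assignment then satisfies all the clues, so #145 ∉ draft.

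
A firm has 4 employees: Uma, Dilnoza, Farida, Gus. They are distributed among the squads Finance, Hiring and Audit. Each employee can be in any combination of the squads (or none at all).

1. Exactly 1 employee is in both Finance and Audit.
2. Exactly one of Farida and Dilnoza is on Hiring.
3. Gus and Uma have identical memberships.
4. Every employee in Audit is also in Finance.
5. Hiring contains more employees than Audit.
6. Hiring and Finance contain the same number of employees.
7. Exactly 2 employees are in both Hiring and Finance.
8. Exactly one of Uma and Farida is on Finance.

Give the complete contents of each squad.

Finance = {Dilnoza, Gus, Uma}; Hiring = {Farida, Gus, Uma}; Audit = {Dilnoza}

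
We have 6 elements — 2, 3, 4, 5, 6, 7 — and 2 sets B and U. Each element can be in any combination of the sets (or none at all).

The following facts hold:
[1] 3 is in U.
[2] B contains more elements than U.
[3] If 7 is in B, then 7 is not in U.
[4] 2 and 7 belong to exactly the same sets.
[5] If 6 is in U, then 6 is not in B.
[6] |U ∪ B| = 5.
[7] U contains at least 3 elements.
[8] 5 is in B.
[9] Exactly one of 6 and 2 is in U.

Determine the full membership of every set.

B = {2, 3, 5, 7}; U = {3, 5, 6}

From (1): 3 ∈ U.
From (8): 5 ∈ B.
Suppose 2 ∉ B: no assignment then satisfies all the clues, so 2 ∈ B.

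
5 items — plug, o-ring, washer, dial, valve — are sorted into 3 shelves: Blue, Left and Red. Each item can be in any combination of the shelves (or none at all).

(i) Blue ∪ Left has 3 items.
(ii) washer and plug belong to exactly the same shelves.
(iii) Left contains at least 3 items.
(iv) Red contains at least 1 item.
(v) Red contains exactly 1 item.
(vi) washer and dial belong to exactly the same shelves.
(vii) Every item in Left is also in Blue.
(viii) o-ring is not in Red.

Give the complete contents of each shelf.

Blue = {dial, plug, washer}; Left = {dial, plug, washer}; Red = {valve}

From (viii): o-ring ∉ Red.
Suppose plug ∉ Blue: no assignment then satisfies all the clues, so plug ∈ Blue.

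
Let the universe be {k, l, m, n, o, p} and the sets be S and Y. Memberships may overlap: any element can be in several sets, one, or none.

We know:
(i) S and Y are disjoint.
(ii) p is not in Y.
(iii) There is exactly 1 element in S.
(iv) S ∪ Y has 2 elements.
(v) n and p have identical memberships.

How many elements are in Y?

1

From (ii): p ∉ Y.
(v): n matches p: n ∉ Y.
Suppose n ∈ S: no assignment then satisfies all the clues, so n ∉ S.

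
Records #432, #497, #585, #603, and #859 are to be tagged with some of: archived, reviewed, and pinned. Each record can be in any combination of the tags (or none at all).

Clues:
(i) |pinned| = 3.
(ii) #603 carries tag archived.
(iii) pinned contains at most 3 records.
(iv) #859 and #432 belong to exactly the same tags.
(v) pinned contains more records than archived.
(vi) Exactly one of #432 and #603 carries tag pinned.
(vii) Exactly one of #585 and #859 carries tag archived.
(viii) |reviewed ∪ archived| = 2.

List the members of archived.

archived = {#585, #603}

From (ii): #603 ∈ archived.
Suppose #432 ∈ archived: no assignment then satisfies all the clues, so #432 ∉ archived.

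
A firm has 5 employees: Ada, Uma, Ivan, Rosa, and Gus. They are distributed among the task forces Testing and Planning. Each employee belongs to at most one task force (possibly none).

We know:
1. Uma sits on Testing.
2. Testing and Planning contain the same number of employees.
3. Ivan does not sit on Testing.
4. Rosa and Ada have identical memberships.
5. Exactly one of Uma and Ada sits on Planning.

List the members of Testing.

From (1): Uma ∈ Testing.
From (3): Ivan ∉ Testing.
(5) (exactly one): Ada ∈ Planning.
(4): Rosa matches Ada: Rosa ∉ Testing.
(4): Rosa matches Ada: Rosa ∈ Planning.
Suppose Gus ∉ Testing: no assignment then satisfies all the clues, so Gus ∈ Testing.

Testing = {Gus, Uma}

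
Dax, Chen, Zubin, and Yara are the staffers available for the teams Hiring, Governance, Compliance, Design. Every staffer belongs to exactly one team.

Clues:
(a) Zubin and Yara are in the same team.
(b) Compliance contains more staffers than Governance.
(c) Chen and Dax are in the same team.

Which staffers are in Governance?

Governance = {}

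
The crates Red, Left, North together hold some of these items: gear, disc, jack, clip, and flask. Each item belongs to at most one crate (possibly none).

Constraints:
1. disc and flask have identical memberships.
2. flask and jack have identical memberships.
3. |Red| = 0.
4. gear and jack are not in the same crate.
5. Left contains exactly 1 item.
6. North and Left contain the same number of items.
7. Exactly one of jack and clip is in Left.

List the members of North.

North = {gear}

(3): Red already has 0, so the rest are out.
Suppose gear ∉ North: no assignment then satisfies all the clues, so gear ∈ North.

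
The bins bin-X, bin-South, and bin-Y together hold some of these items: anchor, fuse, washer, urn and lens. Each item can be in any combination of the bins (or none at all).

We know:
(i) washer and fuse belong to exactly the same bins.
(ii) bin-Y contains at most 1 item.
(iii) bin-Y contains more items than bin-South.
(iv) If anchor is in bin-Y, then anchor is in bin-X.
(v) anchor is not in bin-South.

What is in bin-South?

bin-South = {}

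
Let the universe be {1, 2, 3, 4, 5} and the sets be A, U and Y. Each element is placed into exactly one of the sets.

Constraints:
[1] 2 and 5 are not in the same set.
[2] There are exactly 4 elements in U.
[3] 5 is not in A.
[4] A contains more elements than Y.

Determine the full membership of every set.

A = {2}; U = {1, 3, 4, 5}; Y = {}

From (3): 5 ∉ A.
Suppose 1 ∈ A: no assignment then satisfies all the clues, so 1 ∉ A.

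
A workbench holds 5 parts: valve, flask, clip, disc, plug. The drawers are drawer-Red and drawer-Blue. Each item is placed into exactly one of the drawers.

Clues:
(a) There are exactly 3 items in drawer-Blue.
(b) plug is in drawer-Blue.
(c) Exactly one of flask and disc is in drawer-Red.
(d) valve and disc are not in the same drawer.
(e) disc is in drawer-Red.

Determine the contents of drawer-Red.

From (b): plug ∈ drawer-Blue.
From (e): disc ∈ drawer-Red.
(c) (exactly one): flask ∉ drawer-Red.
(d): valve ∉ drawer-Red.
Only one drawer left: valve ∈ drawer-Blue.
Only one drawer left: flask ∈ drawer-Blue.
(a): drawer-Blue already has 3, so the rest are out.
Only one drawer left: clip ∈ drawer-Red.

drawer-Red = {clip, disc}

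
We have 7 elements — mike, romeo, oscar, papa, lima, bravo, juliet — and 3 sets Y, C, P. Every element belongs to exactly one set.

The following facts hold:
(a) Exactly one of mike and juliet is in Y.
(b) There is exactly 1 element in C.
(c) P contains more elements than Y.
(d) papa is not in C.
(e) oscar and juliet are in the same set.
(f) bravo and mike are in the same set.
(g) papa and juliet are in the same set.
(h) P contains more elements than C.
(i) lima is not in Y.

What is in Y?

From (d): papa ∉ C.
From (i): lima ∉ Y.
(g): juliet matches papa: juliet ∉ C.
(e): oscar matches juliet: oscar ∉ C.
Suppose mike ∉ Y: no assignment then satisfies all the clues, so mike ∈ Y.

Y = {bravo, mike}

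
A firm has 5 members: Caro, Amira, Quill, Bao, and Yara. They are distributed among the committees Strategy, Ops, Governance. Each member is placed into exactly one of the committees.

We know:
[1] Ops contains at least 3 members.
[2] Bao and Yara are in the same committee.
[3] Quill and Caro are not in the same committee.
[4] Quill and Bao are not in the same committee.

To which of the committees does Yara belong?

Yara: Ops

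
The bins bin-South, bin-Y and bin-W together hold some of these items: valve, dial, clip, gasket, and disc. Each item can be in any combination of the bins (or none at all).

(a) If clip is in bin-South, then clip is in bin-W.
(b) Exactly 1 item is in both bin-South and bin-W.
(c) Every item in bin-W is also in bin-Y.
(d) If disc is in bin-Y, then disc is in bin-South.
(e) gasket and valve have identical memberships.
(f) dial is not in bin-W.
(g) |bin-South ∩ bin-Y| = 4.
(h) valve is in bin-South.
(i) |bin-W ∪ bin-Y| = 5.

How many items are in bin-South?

4

From (f): dial ∉ bin-W.
From (h): valve ∈ bin-South.
(e): gasket matches valve: gasket ∈ bin-South.
Suppose valve ∉ bin-Y: no assignment then satisfies all the clues, so valve ∈ bin-Y.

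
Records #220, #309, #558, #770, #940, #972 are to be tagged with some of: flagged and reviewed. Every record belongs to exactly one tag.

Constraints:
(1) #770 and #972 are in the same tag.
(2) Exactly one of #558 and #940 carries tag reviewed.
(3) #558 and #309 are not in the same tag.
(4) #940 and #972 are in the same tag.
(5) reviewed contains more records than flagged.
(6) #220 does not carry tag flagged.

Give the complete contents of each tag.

flagged = {#558}; reviewed = {#220, #309, #770, #940, #972}

From (6): #220 ∉ flagged.
Only one tag left: #220 ∈ reviewed.
Suppose #309 ∈ flagged: no assignment then satisfies all the clues, so #309 ∉ flagged.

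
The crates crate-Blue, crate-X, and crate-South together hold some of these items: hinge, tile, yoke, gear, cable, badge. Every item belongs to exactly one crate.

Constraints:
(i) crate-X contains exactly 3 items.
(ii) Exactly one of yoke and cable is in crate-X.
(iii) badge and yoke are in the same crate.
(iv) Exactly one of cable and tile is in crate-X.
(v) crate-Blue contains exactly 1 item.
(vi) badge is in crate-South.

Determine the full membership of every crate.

From (vi): badge ∈ crate-South.
(iii): yoke matches badge: yoke ∉ crate-Blue.
(iii): yoke matches badge: yoke ∉ crate-X.
(iii): yoke matches badge: yoke ∈ crate-South.
(ii) (exactly one): cable ∈ crate-X.
(iv) (exactly one): tile ∉ crate-X.
(i): only 3 candidates remain for crate-X, so all are in.
(v): only 1 candidates remain for crate-Blue, so all are in.

crate-Blue = {tile}; crate-X = {cable, gear, hinge}; crate-South = {badge, yoke}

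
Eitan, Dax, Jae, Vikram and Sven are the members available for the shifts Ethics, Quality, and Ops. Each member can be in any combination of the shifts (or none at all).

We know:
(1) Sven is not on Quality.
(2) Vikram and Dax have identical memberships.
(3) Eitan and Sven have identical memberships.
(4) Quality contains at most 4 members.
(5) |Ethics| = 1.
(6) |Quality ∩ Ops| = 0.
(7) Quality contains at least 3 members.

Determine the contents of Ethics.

From (1): Sven ∉ Quality.
(3): Eitan matches Sven: Eitan ∉ Quality.
(7): only 3 candidates remain for Quality, so all are in.
Suppose Eitan ∈ Ethics: no assignment then satisfies all the clues, so Eitan ∉ Ethics.

Ethics = {Jae}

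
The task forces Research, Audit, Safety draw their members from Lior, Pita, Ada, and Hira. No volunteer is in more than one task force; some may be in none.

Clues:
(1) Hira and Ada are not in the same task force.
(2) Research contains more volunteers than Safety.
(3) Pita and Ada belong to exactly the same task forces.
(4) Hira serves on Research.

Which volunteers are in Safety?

Safety = {}

From (4): Hira ∈ Research.
(1): Ada ∉ Research.
(3): Pita matches Ada: Pita ∉ Research.
Suppose Lior ∈ Safety: no assignment then satisfies all the clues, so Lior ∉ Safety.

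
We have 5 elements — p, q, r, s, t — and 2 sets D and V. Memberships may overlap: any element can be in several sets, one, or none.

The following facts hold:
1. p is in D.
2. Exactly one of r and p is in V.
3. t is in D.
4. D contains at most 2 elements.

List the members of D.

D = {p, t}

From (1): p ∈ D.
From (3): t ∈ D.
(4): D already has 2, so the rest are out.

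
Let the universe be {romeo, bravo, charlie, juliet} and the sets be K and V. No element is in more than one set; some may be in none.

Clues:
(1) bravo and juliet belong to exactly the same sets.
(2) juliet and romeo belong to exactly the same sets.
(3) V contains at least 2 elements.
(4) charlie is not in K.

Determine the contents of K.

From (4): charlie ∉ K.
Suppose romeo ∈ K: no assignment then satisfies all the clues, so romeo ∉ K.

K = {}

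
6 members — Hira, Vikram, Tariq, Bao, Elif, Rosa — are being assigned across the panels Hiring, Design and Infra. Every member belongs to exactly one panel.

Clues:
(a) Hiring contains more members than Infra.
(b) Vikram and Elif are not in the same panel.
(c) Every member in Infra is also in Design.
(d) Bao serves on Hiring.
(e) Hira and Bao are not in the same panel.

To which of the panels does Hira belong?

Hira: Design

From (d): Bao ∈ Hiring.
(e): Hira ∉ Hiring.
Suppose Hira ∉ Design: no assignment then satisfies all the clues, so Hira ∈ Design.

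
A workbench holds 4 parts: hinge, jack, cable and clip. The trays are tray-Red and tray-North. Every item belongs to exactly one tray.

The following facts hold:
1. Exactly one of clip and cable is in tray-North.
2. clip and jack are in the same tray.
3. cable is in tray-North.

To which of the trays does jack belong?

From (3): cable ∈ tray-North.
(1) (exactly one): clip ∉ tray-North.
(2): jack matches clip: jack ∉ tray-North.
Only one tray left: jack ∈ tray-Red.
Only one tray left: clip ∈ tray-Red.

jack: tray-Red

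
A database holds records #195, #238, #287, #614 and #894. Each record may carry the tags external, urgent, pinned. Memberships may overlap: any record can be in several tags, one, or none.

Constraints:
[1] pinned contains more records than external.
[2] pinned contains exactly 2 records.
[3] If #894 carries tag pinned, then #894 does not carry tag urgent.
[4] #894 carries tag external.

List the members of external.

external = {#894}

From (4): #894 ∈ external.
Suppose #195 ∈ external: no assignment then satisfies all the clues, so #195 ∉ external.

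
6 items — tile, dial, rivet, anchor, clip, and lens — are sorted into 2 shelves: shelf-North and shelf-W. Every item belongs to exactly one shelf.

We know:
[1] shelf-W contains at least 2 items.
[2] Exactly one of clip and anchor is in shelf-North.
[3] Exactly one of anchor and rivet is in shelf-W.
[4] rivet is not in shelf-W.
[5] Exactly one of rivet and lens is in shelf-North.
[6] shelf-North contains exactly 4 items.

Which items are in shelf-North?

From (4): rivet ∉ shelf-W.
(3) (exactly one): anchor ∈ shelf-W.
Only one shelf left: rivet ∈ shelf-North.
(2) (exactly one): clip ∈ shelf-North.
(5) (exactly one): lens ∉ shelf-North.
(6): only 4 candidates remain for shelf-North, so all are in.
Only one shelf left: lens ∈ shelf-W.

shelf-North = {clip, dial, rivet, tile}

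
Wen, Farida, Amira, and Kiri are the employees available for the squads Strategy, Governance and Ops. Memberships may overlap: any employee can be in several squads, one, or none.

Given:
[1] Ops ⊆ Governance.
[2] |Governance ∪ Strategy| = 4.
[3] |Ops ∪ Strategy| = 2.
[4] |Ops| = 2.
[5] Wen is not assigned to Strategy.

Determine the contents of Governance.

Governance = {Amira, Farida, Kiri, Wen}

From (5): Wen ∉ Strategy.
Suppose Wen ∉ Governance: no assignment then satisfies all the clues, so Wen ∈ Governance.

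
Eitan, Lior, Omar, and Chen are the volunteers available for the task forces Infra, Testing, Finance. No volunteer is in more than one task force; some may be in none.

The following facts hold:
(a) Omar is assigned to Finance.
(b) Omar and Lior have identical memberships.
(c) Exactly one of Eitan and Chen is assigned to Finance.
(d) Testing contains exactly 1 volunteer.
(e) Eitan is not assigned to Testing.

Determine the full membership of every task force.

Infra = {}; Testing = {Chen}; Finance = {Eitan, Lior, Omar}

From (a): Omar ∈ Finance.
From (e): Eitan ∉ Testing.
(b): Lior matches Omar: Lior ∉ Infra.
(b): Lior matches Omar: Lior ∉ Testing.
(b): Lior matches Omar: Lior ∈ Finance.
(d): only 1 candidates remain for Testing, so all are in.
(c) (exactly one): Eitan ∈ Finance.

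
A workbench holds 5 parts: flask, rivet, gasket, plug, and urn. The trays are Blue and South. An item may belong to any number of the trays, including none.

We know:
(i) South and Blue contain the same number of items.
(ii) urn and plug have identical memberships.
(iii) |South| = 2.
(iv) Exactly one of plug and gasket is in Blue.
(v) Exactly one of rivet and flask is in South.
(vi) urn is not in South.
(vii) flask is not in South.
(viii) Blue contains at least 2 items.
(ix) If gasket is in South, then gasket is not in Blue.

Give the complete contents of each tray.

Blue = {plug, urn}; South = {gasket, rivet}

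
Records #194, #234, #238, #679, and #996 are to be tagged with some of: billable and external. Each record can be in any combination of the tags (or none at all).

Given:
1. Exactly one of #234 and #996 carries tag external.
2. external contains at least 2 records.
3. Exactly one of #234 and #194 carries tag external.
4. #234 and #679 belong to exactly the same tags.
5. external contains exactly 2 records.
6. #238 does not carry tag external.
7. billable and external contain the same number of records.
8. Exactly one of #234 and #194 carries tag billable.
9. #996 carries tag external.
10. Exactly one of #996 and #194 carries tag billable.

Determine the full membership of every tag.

billable = {#194, #238}; external = {#194, #996}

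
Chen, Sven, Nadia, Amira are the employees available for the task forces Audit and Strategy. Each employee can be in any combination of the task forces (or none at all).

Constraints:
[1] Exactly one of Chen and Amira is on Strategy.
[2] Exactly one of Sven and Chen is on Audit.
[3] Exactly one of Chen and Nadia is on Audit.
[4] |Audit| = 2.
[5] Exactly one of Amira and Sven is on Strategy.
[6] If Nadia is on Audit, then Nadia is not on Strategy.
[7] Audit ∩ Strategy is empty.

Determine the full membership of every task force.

Audit = {Nadia, Sven}; Strategy = {Amira}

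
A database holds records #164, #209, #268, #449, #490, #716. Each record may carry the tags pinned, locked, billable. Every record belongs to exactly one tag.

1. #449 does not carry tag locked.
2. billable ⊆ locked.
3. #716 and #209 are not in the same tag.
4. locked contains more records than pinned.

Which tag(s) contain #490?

#490: locked

From (1): #449 ∉ locked.
(2) contrapositive: #449 ∉ billable.
Only one tag left: #449 ∈ pinned.
Suppose #490 ∈ pinned: no assignment then satisfies all the clues, so #490 ∉ pinned.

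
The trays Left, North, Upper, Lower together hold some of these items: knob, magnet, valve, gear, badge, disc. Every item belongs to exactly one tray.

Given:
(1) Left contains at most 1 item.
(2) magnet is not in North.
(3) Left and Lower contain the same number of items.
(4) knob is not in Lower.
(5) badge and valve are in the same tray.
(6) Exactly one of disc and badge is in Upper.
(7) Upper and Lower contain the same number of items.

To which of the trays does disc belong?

From (2): magnet ∉ North.
From (4): knob ∉ Lower.
Suppose disc ∈ Left: no assignment then satisfies all the clues, so disc ∉ Left.

disc: Upper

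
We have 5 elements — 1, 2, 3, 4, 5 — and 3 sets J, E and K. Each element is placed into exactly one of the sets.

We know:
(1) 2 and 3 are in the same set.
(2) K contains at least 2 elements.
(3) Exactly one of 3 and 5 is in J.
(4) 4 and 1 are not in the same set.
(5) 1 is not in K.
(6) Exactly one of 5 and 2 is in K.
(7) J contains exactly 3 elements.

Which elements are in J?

J = {1, 2, 3}

From (5): 1 ∉ K.
Suppose 1 ∉ J: no assignment then satisfies all the clues, so 1 ∈ J.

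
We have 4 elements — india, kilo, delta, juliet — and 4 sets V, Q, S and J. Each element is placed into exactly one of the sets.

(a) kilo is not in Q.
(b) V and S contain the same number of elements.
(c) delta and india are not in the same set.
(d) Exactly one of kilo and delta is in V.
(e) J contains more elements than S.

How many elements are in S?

1

From (a): kilo ∉ Q.
Suppose india ∈ V: no assignment then satisfies all the clues, so india ∉ V.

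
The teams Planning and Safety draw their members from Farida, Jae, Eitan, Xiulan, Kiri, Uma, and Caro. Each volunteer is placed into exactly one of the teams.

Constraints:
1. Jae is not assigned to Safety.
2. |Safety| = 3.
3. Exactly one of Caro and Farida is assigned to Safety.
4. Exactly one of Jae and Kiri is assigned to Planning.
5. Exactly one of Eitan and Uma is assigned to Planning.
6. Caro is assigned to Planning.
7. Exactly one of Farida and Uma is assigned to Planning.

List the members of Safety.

Safety = {Eitan, Farida, Kiri}

From (1): Jae ∉ Safety.
From (6): Caro ∈ Planning.
(3) (exactly one): Farida ∈ Safety.
(7) (exactly one): Uma ∈ Planning.
Only one team left: Jae ∈ Planning.
(4) (exactly one): Kiri ∉ Planning.
(5) (exactly one): Eitan ∉ Planning.
Only one team left: Eitan ∈ Safety.
Only one team left: Kiri ∈ Safety.
(2): Safety already has 3, so the rest are out.
Only one team left: Xiulan ∈ Planning.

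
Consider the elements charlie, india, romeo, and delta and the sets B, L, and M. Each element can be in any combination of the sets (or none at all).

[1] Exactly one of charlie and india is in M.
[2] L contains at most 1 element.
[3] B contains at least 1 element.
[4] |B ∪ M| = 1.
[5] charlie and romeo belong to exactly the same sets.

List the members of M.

M = {india}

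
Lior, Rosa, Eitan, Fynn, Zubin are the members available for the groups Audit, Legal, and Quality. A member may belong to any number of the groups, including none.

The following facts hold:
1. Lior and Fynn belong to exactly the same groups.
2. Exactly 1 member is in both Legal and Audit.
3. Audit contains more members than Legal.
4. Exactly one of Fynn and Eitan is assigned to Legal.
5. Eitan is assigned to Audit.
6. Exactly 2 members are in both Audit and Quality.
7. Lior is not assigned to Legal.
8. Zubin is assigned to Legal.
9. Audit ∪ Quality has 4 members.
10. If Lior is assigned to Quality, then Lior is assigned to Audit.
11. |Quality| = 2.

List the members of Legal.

From (5): Eitan ∈ Audit.
From (7): Lior ∉ Legal.
From (8): Zubin ∈ Legal.
(1): Fynn matches Lior: Fynn ∉ Legal.
(4) (exactly one): Eitan ∈ Legal.
Suppose Rosa ∈ Legal: no assignment then satisfies all the clues, so Rosa ∉ Legal.

Legal = {Eitan, Zubin}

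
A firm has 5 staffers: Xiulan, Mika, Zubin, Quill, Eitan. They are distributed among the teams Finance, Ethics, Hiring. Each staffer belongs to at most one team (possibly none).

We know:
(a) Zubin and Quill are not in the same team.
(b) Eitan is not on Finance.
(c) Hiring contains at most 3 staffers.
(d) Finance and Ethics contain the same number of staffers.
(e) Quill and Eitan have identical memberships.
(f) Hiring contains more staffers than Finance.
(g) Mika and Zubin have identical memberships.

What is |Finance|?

From (b): Eitan ∉ Finance.
(e): Quill matches Eitan: Quill ∉ Finance.
Suppose Xiulan ∈ Finance: no assignment then satisfies all the clues, so Xiulan ∉ Finance.

0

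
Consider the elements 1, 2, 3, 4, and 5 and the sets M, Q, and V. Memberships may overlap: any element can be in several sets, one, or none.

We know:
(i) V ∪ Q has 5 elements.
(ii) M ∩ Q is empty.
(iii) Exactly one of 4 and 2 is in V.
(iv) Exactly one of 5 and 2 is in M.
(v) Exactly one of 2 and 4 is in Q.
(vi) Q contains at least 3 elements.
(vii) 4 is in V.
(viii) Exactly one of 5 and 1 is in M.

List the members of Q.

From (vii): 4 ∈ V.
(iii) (exactly one): 2 ∉ V.
Suppose 1 ∉ Q: no assignment then satisfies all the clues, so 1 ∈ Q.

Q = {1, 2, 3}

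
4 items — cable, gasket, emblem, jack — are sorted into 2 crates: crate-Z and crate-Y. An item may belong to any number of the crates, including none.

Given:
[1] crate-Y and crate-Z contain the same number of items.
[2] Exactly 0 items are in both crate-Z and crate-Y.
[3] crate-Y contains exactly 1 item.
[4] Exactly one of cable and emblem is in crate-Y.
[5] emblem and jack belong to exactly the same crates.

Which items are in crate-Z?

crate-Z = {gasket}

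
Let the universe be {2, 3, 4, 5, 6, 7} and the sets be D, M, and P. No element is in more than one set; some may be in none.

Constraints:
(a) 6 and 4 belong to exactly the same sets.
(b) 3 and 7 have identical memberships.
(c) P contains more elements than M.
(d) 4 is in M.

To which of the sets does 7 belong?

7: P

From (d): 4 ∈ M.
(a): 6 matches 4: 6 ∉ D.
(a): 6 matches 4: 6 ∈ M.
Suppose 7 ∈ D: no assignment then satisfies all the clues, so 7 ∉ D.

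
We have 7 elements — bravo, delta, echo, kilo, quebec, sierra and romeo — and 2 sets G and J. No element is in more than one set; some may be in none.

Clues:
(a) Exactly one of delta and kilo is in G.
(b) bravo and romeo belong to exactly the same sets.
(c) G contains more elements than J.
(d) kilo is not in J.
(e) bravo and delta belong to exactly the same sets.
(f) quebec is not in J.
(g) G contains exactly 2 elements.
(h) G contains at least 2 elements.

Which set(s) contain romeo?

romeo: none

From (d): kilo ∉ J.
From (f): quebec ∉ J.
Suppose romeo ∈ G: no assignment then satisfies all the clues, so romeo ∉ G.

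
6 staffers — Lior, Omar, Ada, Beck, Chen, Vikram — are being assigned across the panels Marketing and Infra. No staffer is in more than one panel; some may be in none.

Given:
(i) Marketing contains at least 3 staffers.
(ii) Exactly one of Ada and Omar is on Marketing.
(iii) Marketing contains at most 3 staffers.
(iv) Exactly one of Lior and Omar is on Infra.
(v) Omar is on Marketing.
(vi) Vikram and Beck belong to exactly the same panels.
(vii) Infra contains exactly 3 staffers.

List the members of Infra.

Infra = {Ada, Chen, Lior}

From (v): Omar ∈ Marketing.
(ii) (exactly one): Ada ∉ Marketing.
(iv) (exactly one): Lior ∈ Infra.
Suppose Ada ∉ Infra: no assignment then satisfies all the clues, so Ada ∈ Infra.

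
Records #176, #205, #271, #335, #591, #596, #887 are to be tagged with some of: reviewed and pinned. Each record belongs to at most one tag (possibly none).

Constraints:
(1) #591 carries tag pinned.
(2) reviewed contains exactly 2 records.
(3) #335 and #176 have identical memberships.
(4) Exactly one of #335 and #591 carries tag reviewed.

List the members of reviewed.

reviewed = {#176, #335}

From (1): #591 ∈ pinned.
(4) (exactly one): #335 ∈ reviewed.
(3): #176 matches #335: #176 ∈ reviewed.
(2): reviewed already has 2, so the rest are out.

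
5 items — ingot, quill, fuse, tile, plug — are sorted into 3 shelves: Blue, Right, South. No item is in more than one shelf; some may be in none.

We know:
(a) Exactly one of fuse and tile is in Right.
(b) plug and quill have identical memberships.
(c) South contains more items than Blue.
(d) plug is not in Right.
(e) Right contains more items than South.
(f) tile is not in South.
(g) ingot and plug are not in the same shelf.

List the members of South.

South = {fuse}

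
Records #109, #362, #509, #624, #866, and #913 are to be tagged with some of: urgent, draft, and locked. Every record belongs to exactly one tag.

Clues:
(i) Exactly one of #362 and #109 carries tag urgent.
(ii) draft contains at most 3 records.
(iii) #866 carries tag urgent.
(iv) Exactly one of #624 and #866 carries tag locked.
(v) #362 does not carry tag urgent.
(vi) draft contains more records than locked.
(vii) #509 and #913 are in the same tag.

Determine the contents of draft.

draft = {#362, #509, #913}

From (iii): #866 ∈ urgent.
From (v): #362 ∉ urgent.
(i) (exactly one): #109 ∈ urgent.
(iv) (exactly one): #624 ∈ locked.
Suppose #362 ∉ draft: no assignment then satisfies all the clues, so #362 ∈ draft.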